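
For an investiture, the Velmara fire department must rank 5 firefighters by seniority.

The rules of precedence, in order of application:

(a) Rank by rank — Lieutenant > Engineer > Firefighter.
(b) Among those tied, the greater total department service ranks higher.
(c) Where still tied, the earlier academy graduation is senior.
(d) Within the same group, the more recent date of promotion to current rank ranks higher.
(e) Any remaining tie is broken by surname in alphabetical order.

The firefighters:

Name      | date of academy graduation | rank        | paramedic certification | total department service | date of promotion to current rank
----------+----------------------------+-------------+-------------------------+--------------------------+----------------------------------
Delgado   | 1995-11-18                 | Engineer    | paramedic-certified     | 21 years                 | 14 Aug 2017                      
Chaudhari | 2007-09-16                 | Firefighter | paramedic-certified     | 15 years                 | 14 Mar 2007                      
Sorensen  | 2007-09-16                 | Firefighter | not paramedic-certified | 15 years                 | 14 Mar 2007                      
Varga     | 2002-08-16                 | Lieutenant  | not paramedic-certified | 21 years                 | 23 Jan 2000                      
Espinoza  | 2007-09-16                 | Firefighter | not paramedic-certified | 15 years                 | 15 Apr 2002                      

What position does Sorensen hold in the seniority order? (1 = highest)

By rank: Varga (Lieutenant); then Delgado (Engineer); then Chaudhari, Sorensen and Espinoza (Firefighter).
Chaudhari, Sorensen and Espinoza all have total department service 15 years, so the next rule applies.
Chaudhari, Sorensen and Espinoza all have date of academy graduation 2007-09-16, so the next rule applies.
Among Chaudhari, Sorensen and Espinoza, by date of promotion to current rank (later first): Chaudhari and Sorensen (14 Mar 2007) before Espinoza (15 Apr 2002).
Among Chaudhari and Sorensen, alphabetically by surname: Chaudhari before Sorensen.
Order: Varga, Delgado, Chaudhari, Sorensen, Espinoza. So position 4.

4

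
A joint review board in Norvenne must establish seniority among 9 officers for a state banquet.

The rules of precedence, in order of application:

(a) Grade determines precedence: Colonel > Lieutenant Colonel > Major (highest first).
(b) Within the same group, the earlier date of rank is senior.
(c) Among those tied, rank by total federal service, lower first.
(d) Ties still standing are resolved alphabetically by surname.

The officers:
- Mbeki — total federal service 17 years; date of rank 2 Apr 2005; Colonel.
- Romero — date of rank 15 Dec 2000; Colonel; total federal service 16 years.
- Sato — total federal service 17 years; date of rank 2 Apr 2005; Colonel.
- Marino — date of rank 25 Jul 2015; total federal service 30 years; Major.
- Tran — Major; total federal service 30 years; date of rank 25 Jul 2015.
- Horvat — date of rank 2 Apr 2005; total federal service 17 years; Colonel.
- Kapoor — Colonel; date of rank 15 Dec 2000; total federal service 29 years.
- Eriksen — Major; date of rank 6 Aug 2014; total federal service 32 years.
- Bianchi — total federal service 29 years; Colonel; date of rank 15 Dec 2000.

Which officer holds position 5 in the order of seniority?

Mbeki

By grade: Romero, Bianchi, Kapoor, Horvat, Mbeki and Sato (Colonel); then Eriksen, Marino and Tran (Major).
Among Romero, Bianchi, Kapoor, Horvat, Mbeki and Sato, by date of rank (earlier first): Romero, Bianchi and Kapoor (15 Dec 2000) before Horvat, Mbeki and Sato (2 Apr 2005).
Among Romero, Bianchi and Kapoor, by total federal service (lower first): Romero (16 years) before Bianchi and Kapoor (29 years).
Among Bianchi and Kapoor, alphabetically by surname: Bianchi before Kapoor.
Horvat, Mbeki and Sato all have total federal service 17 years, so the next rule applies.
Among Horvat, Mbeki and Sato, alphabetically by surname: Horvat before Mbeki before Sato.
Among Eriksen, Marino and Tran, by date of rank (earlier first): Eriksen (6 Aug 2014) before Marino and Tran (25 Jul 2015).
Marino and Tran both have total federal service 30 years, so the next rule applies.
Among Marino and Tran, alphabetically by surname: Marino before Tran.
Order: Romero, Bianchi, Kapoor, Horvat, Mbeki, Sato, Eriksen, Marino, Tran.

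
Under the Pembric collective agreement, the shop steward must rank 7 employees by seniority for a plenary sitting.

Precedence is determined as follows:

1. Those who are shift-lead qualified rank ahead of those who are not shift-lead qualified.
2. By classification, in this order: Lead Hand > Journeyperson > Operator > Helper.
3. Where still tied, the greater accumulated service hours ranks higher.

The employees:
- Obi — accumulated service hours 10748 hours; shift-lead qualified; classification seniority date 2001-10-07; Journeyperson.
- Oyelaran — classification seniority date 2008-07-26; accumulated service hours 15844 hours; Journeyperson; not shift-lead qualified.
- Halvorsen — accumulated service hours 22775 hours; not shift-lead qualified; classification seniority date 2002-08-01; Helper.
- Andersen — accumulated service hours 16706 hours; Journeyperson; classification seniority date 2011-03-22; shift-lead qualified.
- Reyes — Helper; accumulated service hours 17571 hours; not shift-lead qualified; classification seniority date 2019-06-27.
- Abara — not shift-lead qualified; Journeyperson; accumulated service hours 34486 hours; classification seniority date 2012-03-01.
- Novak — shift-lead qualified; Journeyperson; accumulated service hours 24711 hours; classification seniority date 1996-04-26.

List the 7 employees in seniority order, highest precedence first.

Novak, Andersen, Obi, Abara, Oyelaran, Halvorsen, Reyes

By the first rule: Novak, Andersen and Obi (each shift-lead qualified); then Abara, Oyelaran, Halvorsen and Reyes (each not shift-lead qualified).
Novak, Andersen and Obi are each Journeyperson, so the next rule applies.
Among Novak, Andersen and Obi, by accumulated service hours (higher first): Novak (24711 hours) before Andersen (16706 hours) before Obi (10748 hours).
Among Abara, Oyelaran, Halvorsen and Reyes, by classification: Abara and Oyelaran (Journeyperson) before Halvorsen and Reyes (Helper).
Among Abara and Oyelaran, by accumulated service hours (higher first): Abara (34486 hours) before Oyelaran (15844 hours).
Among Halvorsen and Reyes, by accumulated service hours (higher first): Halvorsen (22775 hours) before Reyes (17571 hours).
Full order: Novak, Andersen, Obi, Abara, Oyelaran, Halvorsen, Reyes.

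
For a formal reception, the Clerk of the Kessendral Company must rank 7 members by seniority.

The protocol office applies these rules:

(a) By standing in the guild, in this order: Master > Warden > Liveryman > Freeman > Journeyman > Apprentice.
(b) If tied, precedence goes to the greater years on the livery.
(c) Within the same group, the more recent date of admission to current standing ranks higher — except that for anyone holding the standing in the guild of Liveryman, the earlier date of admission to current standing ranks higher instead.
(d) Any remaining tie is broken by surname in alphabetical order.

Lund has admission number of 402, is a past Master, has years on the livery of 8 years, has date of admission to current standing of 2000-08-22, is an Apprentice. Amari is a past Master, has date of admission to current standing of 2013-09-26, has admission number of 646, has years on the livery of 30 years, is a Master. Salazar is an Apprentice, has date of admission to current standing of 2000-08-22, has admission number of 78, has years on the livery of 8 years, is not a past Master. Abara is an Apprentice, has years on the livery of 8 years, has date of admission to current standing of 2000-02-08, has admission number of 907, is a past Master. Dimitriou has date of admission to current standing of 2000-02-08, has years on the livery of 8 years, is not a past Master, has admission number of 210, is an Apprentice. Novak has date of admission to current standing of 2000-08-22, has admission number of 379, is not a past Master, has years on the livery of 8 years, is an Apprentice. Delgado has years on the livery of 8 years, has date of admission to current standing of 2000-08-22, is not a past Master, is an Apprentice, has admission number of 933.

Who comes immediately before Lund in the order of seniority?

Delgado

By standing in the guild: Amari (Master); then Delgado, Lund, Novak, Salazar, Abara and Dimitriou (Apprentice).
Delgado, Lund, Novak, Salazar, Abara and Dimitriou all have years on the livery 8 years, so the next rule applies.
Among Delgado, Lund, Novak, Salazar, Abara and Dimitriou, by date of admission to current standing (later first): Delgado, Lund, Novak and Salazar (2000-08-22) before Abara and Dimitriou (2000-02-08).
Among Delgado, Lund, Novak and Salazar, alphabetically by surname: Delgado before Lund before Novak before Salazar.
Among Abara and Dimitriou, alphabetically by surname: Abara before Dimitriou.
Order: Amari, Delgado, Lund, Novak, Salazar, Abara, Dimitriou.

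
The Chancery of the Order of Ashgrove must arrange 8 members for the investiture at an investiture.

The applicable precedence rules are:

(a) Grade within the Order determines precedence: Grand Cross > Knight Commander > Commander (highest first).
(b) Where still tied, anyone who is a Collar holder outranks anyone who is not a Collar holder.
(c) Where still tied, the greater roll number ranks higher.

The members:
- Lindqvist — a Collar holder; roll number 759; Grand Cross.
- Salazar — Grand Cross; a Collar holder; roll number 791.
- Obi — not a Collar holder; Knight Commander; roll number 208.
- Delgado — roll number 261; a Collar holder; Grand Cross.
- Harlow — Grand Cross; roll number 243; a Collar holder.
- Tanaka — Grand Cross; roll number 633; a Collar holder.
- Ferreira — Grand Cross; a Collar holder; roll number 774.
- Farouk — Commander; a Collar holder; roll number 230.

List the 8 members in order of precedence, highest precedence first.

Salazar, Ferreira, Lindqvist, Tanaka, Delgado, Harlow, Obi, Farouk

By grade within the Order: Salazar, Ferreira, Lindqvist, Tanaka, Delgado and Harlow (Grand Cross); then Obi (Knight Commander); then Farouk (Commander).
Salazar, Ferreira, Lindqvist, Tanaka, Delgado and Harlow are each a Collar holder, so the next rule applies.
Among Salazar, Ferreira, Lindqvist, Tanaka, Delgado and Harlow, by roll number (higher first): Salazar (791) before Ferreira (774) before Lindqvist (759) before Tanaka (633) before Delgado (261) before Harlow (243).
Full order: Salazar, Ferreira, Lindqvist, Tanaka, Delgado, Harlow, Obi, Farouk.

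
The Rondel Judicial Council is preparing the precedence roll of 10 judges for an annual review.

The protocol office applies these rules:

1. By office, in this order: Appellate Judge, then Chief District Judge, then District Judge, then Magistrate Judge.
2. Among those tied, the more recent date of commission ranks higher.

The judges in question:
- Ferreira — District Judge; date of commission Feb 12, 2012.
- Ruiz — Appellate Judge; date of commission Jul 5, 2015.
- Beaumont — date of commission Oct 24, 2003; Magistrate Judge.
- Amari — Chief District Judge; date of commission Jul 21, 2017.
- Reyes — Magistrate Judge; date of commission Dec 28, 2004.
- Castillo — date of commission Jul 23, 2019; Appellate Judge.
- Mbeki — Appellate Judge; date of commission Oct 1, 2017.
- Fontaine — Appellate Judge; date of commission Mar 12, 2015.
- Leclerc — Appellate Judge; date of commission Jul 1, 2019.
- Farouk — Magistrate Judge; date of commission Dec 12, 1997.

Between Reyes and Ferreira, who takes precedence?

By office: Castillo, Leclerc, Mbeki, Ruiz and Fontaine (Appellate Judge); then Amari (Chief District Judge); then Ferreira (District Judge); then Reyes, Beaumont and Farouk (Magistrate Judge).
Among Castillo, Leclerc, Mbeki, Ruiz and Fontaine, by date of commission (later first): Castillo (Jul 23, 2019) before Leclerc (Jul 1, 2019) before Mbeki (Oct 1, 2017) before Ruiz (Jul 5, 2015) before Fontaine (Mar 12, 2015).
Among Reyes, Beaumont and Farouk, by date of commission (later first): Reyes (Dec 28, 2004) before Beaumont (Oct 24, 2003) before Farouk (Dec 12, 1997).
So Ferreira takes precedence.

Ferreira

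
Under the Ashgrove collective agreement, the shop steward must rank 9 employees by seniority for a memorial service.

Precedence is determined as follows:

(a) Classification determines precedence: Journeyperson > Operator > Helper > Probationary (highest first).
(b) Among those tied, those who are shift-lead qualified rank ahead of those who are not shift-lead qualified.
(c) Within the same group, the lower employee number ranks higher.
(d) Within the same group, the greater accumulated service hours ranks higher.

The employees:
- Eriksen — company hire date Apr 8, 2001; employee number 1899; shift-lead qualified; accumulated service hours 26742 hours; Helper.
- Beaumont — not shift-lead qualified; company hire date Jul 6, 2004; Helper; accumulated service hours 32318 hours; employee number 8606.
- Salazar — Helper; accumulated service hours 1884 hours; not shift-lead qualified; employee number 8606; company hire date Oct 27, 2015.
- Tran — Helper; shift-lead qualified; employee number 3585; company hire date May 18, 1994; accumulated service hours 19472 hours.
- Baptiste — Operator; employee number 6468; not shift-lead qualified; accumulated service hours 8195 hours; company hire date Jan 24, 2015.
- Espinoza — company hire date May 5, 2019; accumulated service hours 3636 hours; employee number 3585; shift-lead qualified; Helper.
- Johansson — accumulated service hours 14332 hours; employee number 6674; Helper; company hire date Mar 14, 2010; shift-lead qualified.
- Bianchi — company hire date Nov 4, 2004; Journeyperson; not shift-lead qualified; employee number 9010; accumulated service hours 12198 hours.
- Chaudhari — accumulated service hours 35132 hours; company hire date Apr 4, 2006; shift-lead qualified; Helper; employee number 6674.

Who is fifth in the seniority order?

By classification: Bianchi (Journeyperson); then Baptiste (Operator); then Eriksen, Tran, Espinoza, Chaudhari, Johansson, Beaumont and Salazar (Helper).
Among Eriksen, Tran, Espinoza, Chaudhari, Johansson, Beaumont and Salazar, shift-lead qualified before not shift-lead qualified: Eriksen, Tran, Espinoza, Chaudhari and Johansson (shift-lead qualified) before Beaumont and Salazar (not shift-lead qualified).
Among Eriksen, Tran, Espinoza, Chaudhari and Johansson, by employee number (lower first): Eriksen (1899) before Tran and Espinoza (3585) before Chaudhari and Johansson (6674).
Among Tran and Espinoza, by accumulated service hours (higher first): Tran (19472 hours) before Espinoza (3636 hours).
Among Chaudhari and Johansson, by accumulated service hours (higher first): Chaudhari (35132 hours) before Johansson (14332 hours).
Beaumont and Salazar both have employee number 8606, so the next rule applies.
Among Beaumont and Salazar, by accumulated service hours (higher first): Beaumont (32318 hours) before Salazar (1884 hours).
Order: Bianchi, Baptiste, Eriksen, Tran, Espinoza, Chaudhari, Johansson, Beaumont, Salazar.

Espinoza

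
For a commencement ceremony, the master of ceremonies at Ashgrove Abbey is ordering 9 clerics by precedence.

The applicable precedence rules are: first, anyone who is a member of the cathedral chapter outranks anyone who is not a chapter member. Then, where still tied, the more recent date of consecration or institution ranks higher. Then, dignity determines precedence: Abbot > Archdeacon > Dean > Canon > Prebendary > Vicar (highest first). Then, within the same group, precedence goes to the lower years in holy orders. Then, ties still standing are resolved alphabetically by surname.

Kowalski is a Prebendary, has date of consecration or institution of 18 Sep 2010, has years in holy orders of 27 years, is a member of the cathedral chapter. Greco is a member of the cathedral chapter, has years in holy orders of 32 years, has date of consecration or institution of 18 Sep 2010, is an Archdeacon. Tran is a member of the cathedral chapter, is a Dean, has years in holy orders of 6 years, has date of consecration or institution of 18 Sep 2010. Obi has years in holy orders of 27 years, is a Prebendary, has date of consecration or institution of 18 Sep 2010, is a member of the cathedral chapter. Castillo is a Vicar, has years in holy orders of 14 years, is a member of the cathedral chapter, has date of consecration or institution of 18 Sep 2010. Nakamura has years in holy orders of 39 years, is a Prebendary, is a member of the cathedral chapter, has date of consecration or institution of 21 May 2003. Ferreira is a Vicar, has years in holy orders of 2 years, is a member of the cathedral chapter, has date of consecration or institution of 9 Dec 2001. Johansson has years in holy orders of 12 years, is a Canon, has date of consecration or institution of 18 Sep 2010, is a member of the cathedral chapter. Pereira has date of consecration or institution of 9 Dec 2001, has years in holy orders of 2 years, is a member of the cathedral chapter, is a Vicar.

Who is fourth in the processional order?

By the first rule: Greco, Tran, Johansson, Kowalski, Obi, Castillo, Nakamura, Ferreira and Pereira (each a member of the cathedral chapter).
Among Greco, Tran, Johansson, Kowalski, Obi, Castillo, Nakamura, Ferreira and Pereira, by date of consecration or institution (later first): Greco, Tran, Johansson, Kowalski, Obi and Castillo (18 Sep 2010) before Nakamura (21 May 2003) before Ferreira and Pereira (9 Dec 2001).
Among Greco, Tran, Johansson, Kowalski, Obi and Castillo, by dignity: Greco (Archdeacon) before Tran (Dean) before Johansson (Canon) before Kowalski and Obi (Prebendary) before Castillo (Vicar).
Kowalski and Obi both have years in holy orders 27 years, so the next rule applies.
Among Kowalski and Obi, alphabetically by surname: Kowalski before Obi.
Ferreira and Pereira are each Vicar, so the next rule applies.
Ferreira and Pereira both have years in holy orders 2 years, so the next rule applies.
Among Ferreira and Pereira, alphabetically by surname: Ferreira before Pereira.
Order: Greco, Tran, Johansson, Kowalski, Obi, Castillo, Nakamura, Ferreira, Pereira.

Kowalski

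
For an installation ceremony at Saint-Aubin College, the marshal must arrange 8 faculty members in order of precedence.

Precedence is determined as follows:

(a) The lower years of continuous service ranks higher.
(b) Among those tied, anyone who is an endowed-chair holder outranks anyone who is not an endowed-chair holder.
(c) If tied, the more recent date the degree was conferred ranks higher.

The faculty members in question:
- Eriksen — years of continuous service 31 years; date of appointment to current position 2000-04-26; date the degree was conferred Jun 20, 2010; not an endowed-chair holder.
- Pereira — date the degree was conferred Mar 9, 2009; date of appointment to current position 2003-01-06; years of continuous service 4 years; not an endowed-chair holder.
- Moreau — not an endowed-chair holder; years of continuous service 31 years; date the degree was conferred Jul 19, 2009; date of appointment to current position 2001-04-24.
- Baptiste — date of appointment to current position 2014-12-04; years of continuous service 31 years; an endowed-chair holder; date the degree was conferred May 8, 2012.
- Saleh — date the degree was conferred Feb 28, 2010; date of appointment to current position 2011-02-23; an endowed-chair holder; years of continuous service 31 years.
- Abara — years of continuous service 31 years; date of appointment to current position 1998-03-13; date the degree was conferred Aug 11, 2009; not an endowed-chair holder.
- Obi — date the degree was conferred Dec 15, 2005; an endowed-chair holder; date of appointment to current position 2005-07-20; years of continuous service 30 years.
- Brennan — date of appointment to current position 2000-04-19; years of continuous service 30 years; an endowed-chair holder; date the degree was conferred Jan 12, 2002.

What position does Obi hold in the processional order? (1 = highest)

By years of continuous service (lower first): Pereira (4 years); then Obi and Brennan (both 30 years); then Baptiste, Saleh, Eriksen, Abara and Moreau (each 31 years).
Obi and Brennan are each an endowed-chair holder, so the next rule applies.
Among Obi and Brennan, by date the degree was conferred (later first): Obi (Dec 15, 2005) before Brennan (Jan 12, 2002).
Among Baptiste, Saleh, Eriksen, Abara and Moreau, an endowed-chair holder before not an endowed-chair holder: Baptiste and Saleh (an endowed-chair holder) before Eriksen, Abara and Moreau (not an endowed-chair holder).
Among Baptiste and Saleh, by date the degree was conferred (later first): Baptiste (May 8, 2012) before Saleh (Feb 28, 2010).
Among Eriksen, Abara and Moreau, by date the degree was conferred (later first): Eriksen (Jun 20, 2010) before Abara (Aug 11, 2009) before Moreau (Jul 19, 2009).
Order: Pereira, Obi, Brennan, Baptiste, Saleh, Eriksen, Abara, Moreau. So position 2.

2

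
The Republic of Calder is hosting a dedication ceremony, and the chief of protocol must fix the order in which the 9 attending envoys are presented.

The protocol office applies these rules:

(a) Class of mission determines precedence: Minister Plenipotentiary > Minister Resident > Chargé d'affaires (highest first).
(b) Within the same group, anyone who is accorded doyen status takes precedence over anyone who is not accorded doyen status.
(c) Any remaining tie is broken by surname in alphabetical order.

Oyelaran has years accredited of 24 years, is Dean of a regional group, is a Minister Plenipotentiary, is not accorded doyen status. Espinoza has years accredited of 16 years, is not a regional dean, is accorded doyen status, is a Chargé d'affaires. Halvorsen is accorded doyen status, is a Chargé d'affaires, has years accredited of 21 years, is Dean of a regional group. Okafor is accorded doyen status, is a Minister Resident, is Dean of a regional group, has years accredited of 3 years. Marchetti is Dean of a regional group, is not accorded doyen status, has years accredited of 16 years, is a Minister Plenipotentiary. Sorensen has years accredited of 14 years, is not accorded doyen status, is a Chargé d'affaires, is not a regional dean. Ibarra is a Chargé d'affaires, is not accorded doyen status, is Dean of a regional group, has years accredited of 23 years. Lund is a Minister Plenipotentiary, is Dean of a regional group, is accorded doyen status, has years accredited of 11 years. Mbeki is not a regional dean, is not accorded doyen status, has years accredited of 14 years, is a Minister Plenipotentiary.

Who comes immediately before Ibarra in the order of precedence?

By class of mission: Lund, Marchetti, Mbeki and Oyelaran (Minister Plenipotentiary); then Okafor (Minister Resident); then Espinoza, Halvorsen, Ibarra and Sorensen (Chargé d'affaires).
Among Lund, Marchetti, Mbeki and Oyelaran, accorded doyen status before not accorded doyen status: Lund (accorded doyen status) before Marchetti, Mbeki and Oyelaran (not accorded doyen status).
Among Marchetti, Mbeki and Oyelaran, alphabetically by surname: Marchetti before Mbeki before Oyelaran.
Among Espinoza, Halvorsen, Ibarra and Sorensen, accorded doyen status before not accorded doyen status: Espinoza and Halvorsen (accorded doyen status) before Ibarra and Sorensen (not accorded doyen status).
Among Espinoza and Halvorsen, alphabetically by surname: Espinoza before Halvorsen.
Among Ibarra and Sorensen, alphabetically by surname: Ibarra before Sorensen.
Order: Lund, Marchetti, Mbeki, Oyelaran, Okafor, Espinoza, Halvorsen, Ibarra, Sorensen.

Halvorsen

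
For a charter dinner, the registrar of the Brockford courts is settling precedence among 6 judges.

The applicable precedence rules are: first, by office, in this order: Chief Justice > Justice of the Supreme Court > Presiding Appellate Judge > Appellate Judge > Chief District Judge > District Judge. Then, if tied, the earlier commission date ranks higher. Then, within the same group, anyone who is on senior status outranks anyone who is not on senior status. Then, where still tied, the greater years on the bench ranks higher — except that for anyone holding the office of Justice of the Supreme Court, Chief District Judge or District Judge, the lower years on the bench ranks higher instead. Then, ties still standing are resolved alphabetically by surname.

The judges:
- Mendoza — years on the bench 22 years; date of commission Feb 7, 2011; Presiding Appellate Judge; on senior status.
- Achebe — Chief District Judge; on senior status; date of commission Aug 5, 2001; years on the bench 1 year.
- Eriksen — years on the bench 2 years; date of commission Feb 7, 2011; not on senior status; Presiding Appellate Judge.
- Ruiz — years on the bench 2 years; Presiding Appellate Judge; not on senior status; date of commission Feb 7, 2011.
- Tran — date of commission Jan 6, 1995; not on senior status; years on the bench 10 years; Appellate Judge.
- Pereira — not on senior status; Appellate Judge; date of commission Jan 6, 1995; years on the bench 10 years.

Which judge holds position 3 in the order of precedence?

By office: Mendoza, Eriksen and Ruiz (Presiding Appellate Judge); then Pereira and Tran (Appellate Judge); then Achebe (Chief District Judge).
Mendoza, Eriksen and Ruiz all have date of commission Feb 7, 2011, so the next rule applies.
Among Mendoza, Eriksen and Ruiz, on senior status before not on senior status: Mendoza (on senior status) before Eriksen and Ruiz (not on senior status).
Eriksen and Ruiz both have years on the bench 2 years, so the next rule applies.
Among Eriksen and Ruiz, alphabetically by surname: Eriksen before Ruiz.
Pereira and Tran both have date of commission Jan 6, 1995, so the next rule applies.
Pereira and Tran are each not on senior status, so the next rule applies.
Pereira and Tran both have years on the bench 10 years, so the next rule applies.
Among Pereira and Tran, alphabetically by surname: Pereira before Tran.
Order: Mendoza, Eriksen, Ruiz, Pereira, Tran, Achebe.

Ruiz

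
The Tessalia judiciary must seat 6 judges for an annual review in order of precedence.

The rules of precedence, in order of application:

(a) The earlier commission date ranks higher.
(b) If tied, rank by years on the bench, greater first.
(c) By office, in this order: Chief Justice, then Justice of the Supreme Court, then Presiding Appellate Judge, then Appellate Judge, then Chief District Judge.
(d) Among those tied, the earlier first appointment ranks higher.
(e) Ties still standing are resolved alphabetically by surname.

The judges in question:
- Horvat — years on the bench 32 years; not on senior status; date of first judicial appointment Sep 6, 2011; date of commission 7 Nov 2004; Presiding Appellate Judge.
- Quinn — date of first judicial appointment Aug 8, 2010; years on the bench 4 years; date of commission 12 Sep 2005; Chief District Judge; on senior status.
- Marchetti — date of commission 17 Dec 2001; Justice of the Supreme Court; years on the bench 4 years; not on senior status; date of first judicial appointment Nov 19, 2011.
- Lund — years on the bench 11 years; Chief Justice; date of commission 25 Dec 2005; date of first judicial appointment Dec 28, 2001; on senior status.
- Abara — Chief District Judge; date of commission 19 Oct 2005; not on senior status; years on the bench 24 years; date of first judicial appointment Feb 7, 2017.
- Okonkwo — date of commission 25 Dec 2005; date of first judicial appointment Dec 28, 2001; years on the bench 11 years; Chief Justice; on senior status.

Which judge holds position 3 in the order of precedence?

By date of commission (earlier first): Marchetti (17 Dec 2001); then Horvat (7 Nov 2004); then Quinn (12 Sep 2005); then Abara (19 Oct 2005); then Lund and Okonkwo (both 25 Dec 2005).
Lund and Okonkwo both have years on the bench 11 years, so the next rule applies.
Lund and Okonkwo are each Chief Justice, so the next rule applies.
Lund and Okonkwo both have date of first judicial appointment Dec 28, 2001, so the next rule applies.
Among Lund and Okonkwo, alphabetically by surname: Lund before Okonkwo.
Order: Marchetti, Horvat, Quinn, Abara, Lund, Okonkwo.

Quinn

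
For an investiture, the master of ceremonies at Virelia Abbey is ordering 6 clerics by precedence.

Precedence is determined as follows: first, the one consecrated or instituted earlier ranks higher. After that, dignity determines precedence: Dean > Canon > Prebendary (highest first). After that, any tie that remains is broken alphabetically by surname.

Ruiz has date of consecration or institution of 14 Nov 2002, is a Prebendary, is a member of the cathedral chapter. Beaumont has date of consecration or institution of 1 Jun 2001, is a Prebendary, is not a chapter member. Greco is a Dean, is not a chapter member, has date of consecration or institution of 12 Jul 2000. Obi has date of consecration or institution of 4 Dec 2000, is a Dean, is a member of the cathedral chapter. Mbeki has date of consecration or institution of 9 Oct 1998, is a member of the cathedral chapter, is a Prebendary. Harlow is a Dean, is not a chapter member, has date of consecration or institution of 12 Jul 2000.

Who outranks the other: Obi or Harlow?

Harlow

By date of consecration or institution (earlier first): Mbeki (9 Oct 1998); then Greco and Harlow (both 12 Jul 2000); then Obi (4 Dec 2000); then Beaumont (1 Jun 2001); then Ruiz (14 Nov 2002).
Greco and Harlow are each Dean, so the next rule applies.
Among Greco and Harlow, alphabetically by surname: Greco before Harlow.
So Harlow takes precedence.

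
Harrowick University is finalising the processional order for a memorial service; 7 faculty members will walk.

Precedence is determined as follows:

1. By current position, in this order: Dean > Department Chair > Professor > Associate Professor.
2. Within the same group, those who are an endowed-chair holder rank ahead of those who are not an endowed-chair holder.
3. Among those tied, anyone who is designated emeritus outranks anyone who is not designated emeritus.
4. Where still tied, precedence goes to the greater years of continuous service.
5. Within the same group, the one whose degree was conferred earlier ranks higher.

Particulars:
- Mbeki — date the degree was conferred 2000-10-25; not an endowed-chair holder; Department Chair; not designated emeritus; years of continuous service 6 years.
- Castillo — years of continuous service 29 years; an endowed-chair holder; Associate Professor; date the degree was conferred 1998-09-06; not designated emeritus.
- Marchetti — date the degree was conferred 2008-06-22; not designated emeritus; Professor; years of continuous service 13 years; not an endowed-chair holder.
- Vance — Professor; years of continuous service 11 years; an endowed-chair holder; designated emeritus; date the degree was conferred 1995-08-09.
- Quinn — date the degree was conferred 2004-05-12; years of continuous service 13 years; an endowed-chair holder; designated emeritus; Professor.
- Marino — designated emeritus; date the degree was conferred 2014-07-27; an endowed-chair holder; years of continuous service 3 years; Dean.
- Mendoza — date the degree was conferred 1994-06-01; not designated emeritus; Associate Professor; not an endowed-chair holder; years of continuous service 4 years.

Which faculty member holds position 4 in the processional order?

By current position: Marino (Dean); then Mbeki (Department Chair); then Quinn, Vance and Marchetti (Professor); then Castillo and Mendoza (Associate Professor).
Among Quinn, Vance and Marchetti, an endowed-chair holder before not an endowed-chair holder: Quinn and Vance (an endowed-chair holder) before Marchetti (not an endowed-chair holder).
Quinn and Vance are each designated emeritus, so the next rule applies.
Among Quinn and Vance, by years of continuous service (higher first): Quinn (13 years) before Vance (11 years).
Among Castillo and Mendoza, an endowed-chair holder before not an endowed-chair holder: Castillo (an endowed-chair holder) before Mendoza (not an endowed-chair holder).
Order: Marino, Mbeki, Quinn, Vance, Marchetti, Castillo, Mendoza.

Vance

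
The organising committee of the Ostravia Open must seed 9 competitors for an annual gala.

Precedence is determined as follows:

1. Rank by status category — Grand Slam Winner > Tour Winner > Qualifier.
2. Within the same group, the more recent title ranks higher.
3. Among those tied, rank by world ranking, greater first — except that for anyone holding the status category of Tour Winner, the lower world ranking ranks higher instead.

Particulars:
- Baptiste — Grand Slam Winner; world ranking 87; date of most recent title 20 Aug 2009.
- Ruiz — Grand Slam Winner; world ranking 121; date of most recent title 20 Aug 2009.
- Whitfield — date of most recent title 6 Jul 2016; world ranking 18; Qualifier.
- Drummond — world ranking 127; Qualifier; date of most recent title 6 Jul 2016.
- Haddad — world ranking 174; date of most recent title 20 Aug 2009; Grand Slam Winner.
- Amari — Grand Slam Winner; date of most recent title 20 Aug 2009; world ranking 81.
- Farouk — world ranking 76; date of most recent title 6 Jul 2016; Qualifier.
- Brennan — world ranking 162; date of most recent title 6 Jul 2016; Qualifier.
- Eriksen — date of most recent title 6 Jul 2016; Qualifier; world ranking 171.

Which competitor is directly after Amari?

By status category: Haddad, Ruiz, Baptiste and Amari (Grand Slam Winner); then Eriksen, Brennan, Drummond, Farouk and Whitfield (Qualifier).
Haddad, Ruiz, Baptiste and Amari all have date of most recent title 20 Aug 2009, so the next rule applies.
Among Haddad, Ruiz, Baptiste and Amari, by world ranking (higher first): Haddad (174) before Ruiz (121) before Baptiste (87) before Amari (81).
Eriksen, Brennan, Drummond, Farouk and Whitfield all have date of most recent title 6 Jul 2016, so the next rule applies.
Among Eriksen, Brennan, Drummond, Farouk and Whitfield, by world ranking (higher first): Eriksen (171) before Brennan (162) before Drummond (127) before Farouk (76) before Whitfield (18).
Order: Haddad, Ruiz, Baptiste, Amari, Eriksen, Brennan, Drummond, Farouk, Whitfield.

Eriksen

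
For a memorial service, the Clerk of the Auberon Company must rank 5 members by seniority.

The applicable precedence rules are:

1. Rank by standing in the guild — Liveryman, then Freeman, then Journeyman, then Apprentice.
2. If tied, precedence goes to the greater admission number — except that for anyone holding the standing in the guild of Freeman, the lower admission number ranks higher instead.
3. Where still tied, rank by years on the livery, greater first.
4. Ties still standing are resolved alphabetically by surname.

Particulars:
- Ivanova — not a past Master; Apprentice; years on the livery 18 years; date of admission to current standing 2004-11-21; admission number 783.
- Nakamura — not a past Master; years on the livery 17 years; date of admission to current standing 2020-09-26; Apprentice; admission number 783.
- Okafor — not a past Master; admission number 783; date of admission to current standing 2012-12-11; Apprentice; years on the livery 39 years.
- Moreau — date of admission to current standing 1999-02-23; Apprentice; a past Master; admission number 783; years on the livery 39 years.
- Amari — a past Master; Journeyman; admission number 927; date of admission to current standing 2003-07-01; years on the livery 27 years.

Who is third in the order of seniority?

Okafor

By standing in the guild: Amari (Journeyman); then Moreau, Okafor, Ivanova and Nakamura (Apprentice).
Moreau, Okafor, Ivanova and Nakamura all have admission number 783, so the next rule applies.
Among Moreau, Okafor, Ivanova and Nakamura, by years on the livery (higher first): Moreau and Okafor (39 years) before Ivanova (18 years) before Nakamura (17 years).
Among Moreau and Okafor, alphabetically by surname: Moreau before Okafor.
Order: Amari, Moreau, Okafor, Ivanova, Nakamura.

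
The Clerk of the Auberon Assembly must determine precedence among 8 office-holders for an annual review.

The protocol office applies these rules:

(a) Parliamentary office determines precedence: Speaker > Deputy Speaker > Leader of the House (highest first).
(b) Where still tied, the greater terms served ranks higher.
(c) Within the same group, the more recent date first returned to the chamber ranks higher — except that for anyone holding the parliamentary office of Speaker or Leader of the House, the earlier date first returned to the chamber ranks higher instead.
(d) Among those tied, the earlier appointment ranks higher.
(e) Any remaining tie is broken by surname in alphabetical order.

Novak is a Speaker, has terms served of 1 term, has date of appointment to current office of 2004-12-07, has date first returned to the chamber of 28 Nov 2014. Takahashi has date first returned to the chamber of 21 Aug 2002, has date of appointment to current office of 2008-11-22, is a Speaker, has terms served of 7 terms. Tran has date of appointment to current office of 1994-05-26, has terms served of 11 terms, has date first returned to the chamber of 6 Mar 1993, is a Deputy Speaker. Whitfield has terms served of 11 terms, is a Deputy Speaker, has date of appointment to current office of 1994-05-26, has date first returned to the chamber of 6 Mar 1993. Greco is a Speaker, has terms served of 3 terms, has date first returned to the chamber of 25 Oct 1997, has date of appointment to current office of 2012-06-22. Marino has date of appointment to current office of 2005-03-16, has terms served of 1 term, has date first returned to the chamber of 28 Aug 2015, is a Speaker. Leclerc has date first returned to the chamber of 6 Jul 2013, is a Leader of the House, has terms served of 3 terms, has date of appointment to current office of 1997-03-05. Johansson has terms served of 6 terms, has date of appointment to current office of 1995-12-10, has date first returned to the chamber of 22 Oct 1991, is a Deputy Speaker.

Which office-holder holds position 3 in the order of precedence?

Novak

By parliamentary office: Takahashi, Greco, Novak and Marino (Speaker); then Tran, Whitfield and Johansson (Deputy Speaker); then Leclerc (Leader of the House).
Among Takahashi, Greco, Novak and Marino, by terms served (higher first): Takahashi (7 terms) before Greco (3 terms) before Novak and Marino (1 term).
Among Novak and Marino, by date first returned to the chamber (earlier first) (reversed rule for this group): Novak (28 Nov 2014) before Marino (28 Aug 2015).
Among Tran, Whitfield and Johansson, by terms served (higher first): Tran and Whitfield (11 terms) before Johansson (6 terms).
Tran and Whitfield both have date first returned to the chamber 6 Mar 1993, so the next rule applies.
Tran and Whitfield both have date of appointment to current office 1994-05-26, so the next rule applies.
Among Tran and Whitfield, alphabetically by surname: Tran before Whitfield.
Order: Takahashi, Greco, Novak, Marino, Tran, Whitfield, Johansson, Leclerc.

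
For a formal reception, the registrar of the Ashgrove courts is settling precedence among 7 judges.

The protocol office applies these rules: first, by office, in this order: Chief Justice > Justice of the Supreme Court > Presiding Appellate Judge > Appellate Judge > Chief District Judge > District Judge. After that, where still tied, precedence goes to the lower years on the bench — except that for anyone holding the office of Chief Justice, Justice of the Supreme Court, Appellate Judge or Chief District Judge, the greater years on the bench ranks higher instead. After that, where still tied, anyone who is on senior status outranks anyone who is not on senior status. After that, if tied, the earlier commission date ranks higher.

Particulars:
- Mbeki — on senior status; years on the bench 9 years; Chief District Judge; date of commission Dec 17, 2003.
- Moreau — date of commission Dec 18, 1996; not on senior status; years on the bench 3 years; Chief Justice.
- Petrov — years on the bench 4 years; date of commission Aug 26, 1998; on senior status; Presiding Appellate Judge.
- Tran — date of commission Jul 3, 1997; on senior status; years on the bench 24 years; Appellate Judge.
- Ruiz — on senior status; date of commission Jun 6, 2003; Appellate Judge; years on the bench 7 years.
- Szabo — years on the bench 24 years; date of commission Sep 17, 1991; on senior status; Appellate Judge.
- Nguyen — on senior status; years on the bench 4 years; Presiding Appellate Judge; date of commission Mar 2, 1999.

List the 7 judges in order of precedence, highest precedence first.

Moreau, Petrov, Nguyen, Szabo, Tran, Ruiz, Mbeki

By office: Moreau (Chief Justice); then Petrov and Nguyen (Presiding Appellate Judge); then Szabo, Tran and Ruiz (Appellate Judge); then Mbeki (Chief District Judge).
Petrov and Nguyen both have years on the bench 4 years, so the next rule applies.
Petrov and Nguyen are each on senior status, so the next rule applies.
Among Petrov and Nguyen, by date of commission (earlier first): Petrov (Aug 26, 1998) before Nguyen (Mar 2, 1999).
Among Szabo, Tran and Ruiz, by years on the bench (higher first) (reversed rule for this group): Szabo and Tran (24 years) before Ruiz (7 years).
Szabo and Tran are each on senior status, so the next rule applies.
Among Szabo and Tran, by date of commission (earlier first): Szabo (Sep 17, 1991) before Tran (Jul 3, 1997).
Full order: Moreau, Petrov, Nguyen, Szabo, Tran, Ruiz, Mbeki.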